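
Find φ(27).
18

Prime factorization: 27 = 3^3
Using the formula φ(n) = n × Π(1 - 1/p) for each prime factor p:
φ(27) = 27 × (1 - 1/3)
φ(27) = 18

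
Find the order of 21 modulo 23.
Powers of 21 mod 23: 21^1≡21, 21^2≡4, 21^3≡15, 21^4≡16, 21^5≡14, 21^6≡18, 21^7≡10, 21^8≡3, 21^9≡17, 21^10≡12, 21^11≡22, 21^12≡2, 21^13≡19, 21^14≡8, 21^15≡7, 21^16≡9, 21^17≡5, 21^18≡13, 21^19≡20, 21^20≡6, 21^21≡11, 21^22≡1. Order = 22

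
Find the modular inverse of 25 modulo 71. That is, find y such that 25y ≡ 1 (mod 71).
54

Using Extended Euclidean Algorithm:
gcd(25, 71) = 1
Bezout coefficients: 25 × -17 + 71 × 6 = 1
So 25 × -17 ≡ 1 (mod 71)
The inverse is -17 mod 71 = 54
Verification: 25 × 54 = 1350 = 19 × 71 + 1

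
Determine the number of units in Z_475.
360

Prime factorization: 475 = 5^2 × 19
Using the formula φ(n) = n × Π(1 - 1/p) for each prime factor p:
φ(475) = 475 × (1 - 1/5) × (1 - 1/19)
φ(475) = 360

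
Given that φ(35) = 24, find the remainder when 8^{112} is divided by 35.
By Euler: 8^{24} ≡ 1 (mod 35) since gcd(8, 35) = 1. 112 = 4×24 + 16. So 8^{112} ≡ 8^{16} ≡ 1 (mod 35)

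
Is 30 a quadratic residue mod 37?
By Euler's criterion: 30^{18} ≡ 1 (mod 37). Since this equals 1, 30 is a QR.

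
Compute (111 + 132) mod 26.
9

(111 + 132) = 243
243 mod 26 = 9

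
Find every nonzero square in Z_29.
QRs mod 29: {1, 4, 5, 6, 7, 9, 13, 16, 20, 22, 23, 24, 25, 28}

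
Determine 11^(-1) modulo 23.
11^(-1) ≡ 21 (mod 23). Verification: 11 × 21 = 231 ≡ 1 (mod 23)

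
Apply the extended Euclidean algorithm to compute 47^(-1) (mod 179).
Extended GCD: 47(80) + 179(-21) = 1. So 47^(-1) ≡ 80 ≡ 80 (mod 179). Verify: 47 × 80 = 3760 ≡ 1 (mod 179)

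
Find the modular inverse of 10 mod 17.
10^(-1) ≡ 12 (mod 17). Verification: 10 × 12 = 120 ≡ 1 (mod 17)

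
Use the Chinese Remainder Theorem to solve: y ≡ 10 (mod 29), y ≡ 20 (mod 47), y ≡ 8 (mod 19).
6506

Using the Chinese Remainder Theorem:
M = product of moduli = 25897
For equation 1: M_1 = 893, 893 ≡ 23 (mod 29), inverse of 893 mod 29 is 24 (check: 23 × 24 = 552 ≡ 1 (mod 29))
For equation 2: M_2 = 551, 551 ≡ 34 (mod 47), inverse of 551 mod 47 is 18 (check: 34 × 18 = 612 ≡ 1 (mod 47))
For equation 3: M_3 = 1363, 1363 ≡ 14 (mod 19), inverse of 1363 mod 19 is 15 (check: 14 × 15 = 210 ≡ 1 (mod 19))
Combine: y ≡ Σ r_i×M_i×(M_i⁻¹ mod m_i) = 10×893×24 + 20×551×18 + 8×1363×15 = 214320 + 198360 + 163560 = 576240
576240 mod 25897 = 6506
y ≡ 6506 (mod 25897)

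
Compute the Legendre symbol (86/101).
(86/101) = 86^{50} mod 101 = -1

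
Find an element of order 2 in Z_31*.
30 has order 2 mod 31 since 30^{2} ≡ 1 (mod 31) and no smaller power works.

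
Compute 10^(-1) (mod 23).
7

Using Extended Euclidean Algorithm:
gcd(10, 23) = 1
Bezout coefficients: 10 × 7 + 23 × -3 = 1
So 10 × 7 ≡ 1 (mod 23)
The inverse is 7 mod 23 = 7
Verification: 10 × 7 = 70 = 3 × 23 + 1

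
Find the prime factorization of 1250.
2 × 5^4

Divide by primes starting from smallest:
1250 ÷ 2 = 625
625 ÷ 5 = 125
125 ÷ 5 = 25
25 ÷ 5 = 5
5 ÷ 5 = 1

1250 = 2 × 5^4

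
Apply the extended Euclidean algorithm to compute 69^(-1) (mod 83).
Extended GCD: 69(-6) + 83(5) = 1. So 69^(-1) ≡ 77 ≡ 77 (mod 83). Verify: 69 × 77 = 5313 ≡ 1 (mod 83)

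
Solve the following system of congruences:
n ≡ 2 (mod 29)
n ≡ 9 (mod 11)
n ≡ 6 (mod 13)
669

Using the Chinese Remainder Theorem:
M = product of moduli = 4147
For equation 1: M_1 = 143, 143 ≡ 27 (mod 29), inverse of 143 mod 29 is 14 (check: 27 × 14 = 378 ≡ 1 (mod 29))
For equation 2: M_2 = 377, 377 ≡ 3 (mod 11), inverse of 377 mod 11 is 4 (check: 3 × 4 = 12 ≡ 1 (mod 11))
For equation 3: M_3 = 319, 319 ≡ 7 (mod 13), inverse of 319 mod 13 is 2 (check: 7 × 2 = 14 ≡ 1 (mod 13))
Combine: n ≡ Σ r_i×M_i×(M_i⁻¹ mod m_i) = 2×143×14 + 9×377×4 + 6×319×2 = 4004 + 13572 + 3828 = 21404
21404 mod 4147 = 669
n ≡ 669 (mod 4147)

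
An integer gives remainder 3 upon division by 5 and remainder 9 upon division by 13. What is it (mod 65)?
M = 5 × 13 = 65. M₁ = 13, y₁ ≡ 2 (mod 5). M₂ = 5, y₂ ≡ 8 (mod 13). y = 3×13×2 + 9×5×8 ≡ 48 (mod 65). The smallest positive such number is 48.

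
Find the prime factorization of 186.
2 × 3 × 31

Divide by primes starting from smallest:
186 ÷ 2 = 93
93 ÷ 3 = 31
31 ÷ 31 = 1

186 = 2 × 3 × 31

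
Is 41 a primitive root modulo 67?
p - 1 = 66 has prime divisors 2, 3, 11. Check 41^(66/q) mod 67 for each: 41^(66/2) = 41^33 ≡ 66, 41^(66/3) = 41^22 ≡ 29, 41^(66/11) = 41^6 ≡ 15 (mod 67). None of these is 1, so 41 has order 66 = φ(67), so it is a primitive root mod 67.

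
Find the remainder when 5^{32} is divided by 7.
By Fermat: 5^{6} ≡ 1 (mod 7). 32 = 5×6 + 2. So 5^{32} ≡ 5^{2} ≡ 4 (mod 7)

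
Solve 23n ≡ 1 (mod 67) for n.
23^(-1) ≡ 35 (mod 67). Verification: 23 × 35 = 805 ≡ 1 (mod 67)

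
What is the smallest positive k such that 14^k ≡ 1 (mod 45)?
Powers of 14 mod 45: 14^1≡14, 14^2≡16, 14^3≡44, 14^4≡31, 14^5≡29, 14^6≡1. Order = 6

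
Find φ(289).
272

Prime factorization: 289 = 17^2
Using the formula φ(n) = n × Π(1 - 1/p) for each prime factor p:
φ(289) = 289 × (1 - 1/17)
φ(289) = 272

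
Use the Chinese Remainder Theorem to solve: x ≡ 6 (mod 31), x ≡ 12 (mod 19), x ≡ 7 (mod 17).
5617

Using the Chinese Remainder Theorem:
M = product of moduli = 10013
For equation 1: M_1 = 323, 323 ≡ 13 (mod 31), inverse of 323 mod 31 is 12 (check: 13 × 12 = 156 ≡ 1 (mod 31))
For equation 2: M_2 = 527, 527 ≡ 14 (mod 19), inverse of 527 mod 19 is 15 (check: 14 × 15 = 210 ≡ 1 (mod 19))
For equation 3: M_3 = 589, 589 ≡ 11 (mod 17), inverse of 589 mod 17 is 14 (check: 11 × 14 = 154 ≡ 1 (mod 17))
Combine: x ≡ Σ r_i×M_i×(M_i⁻¹ mod m_i) = 6×323×12 + 12×527×15 + 7×589×14 = 23256 + 94860 + 57722 = 175838
175838 mod 10013 = 5617
x ≡ 5617 (mod 10013)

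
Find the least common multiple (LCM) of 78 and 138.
1794

First find GCD(78, 138) using the Euclidean algorithm:
78 = 0 × 138 + 78
138 = 1 × 78 + 60
78 = 1 × 60 + 18
60 = 3 × 18 + 6
18 = 3 × 6 + 0
GCD(78, 138) = 6

LCM formula: LCM(a, b) = (a × b) / GCD(a, b)
LCM(78, 138) = (78 × 138) / 6
LCM(78, 138) = 10764 / 6
LCM(78, 138) = 1794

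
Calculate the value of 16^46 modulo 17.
Using Fermat: 16^{16} ≡ 1 (mod 17). 46 ≡ 14 (mod 16). So 16^{46} ≡ 16^{14} ≡ 1 (mod 17)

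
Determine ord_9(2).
Powers of 2 mod 9: 2^1≡2, 2^2≡4, 2^3≡8, 2^4≡7, 2^5≡5, 2^6≡1. Order = 6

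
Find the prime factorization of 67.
67

Divide by primes starting from smallest:
67 ÷ 67 = 1

67 = 67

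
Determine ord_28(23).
Powers of 23 mod 28: 23^1≡23, 23^2≡25, 23^3≡15, 23^4≡9, 23^5≡11, 23^6≡1. Order = 6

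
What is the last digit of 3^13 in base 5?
Using Fermat: 3^{4} ≡ 1 (mod 5). 13 ≡ 1 (mod 4). So 3^{13} ≡ 3^{1} ≡ 3 (mod 5)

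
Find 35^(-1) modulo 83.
19

Using Extended Euclidean Algorithm:
gcd(35, 83) = 1
Bezout coefficients: 35 × 19 + 83 × -8 = 1
So 35 × 19 ≡ 1 (mod 83)
The inverse is 19 mod 83 = 19
Verification: 35 × 19 = 665 = 8 × 83 + 1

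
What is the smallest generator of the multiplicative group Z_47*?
p - 1 = 46 has prime divisors 2, 23. h is a primitive root mod 47 iff h^(46/q) ≢ 1 (mod 47) for each such q.
h = 2: 2^23 ≡ 1, 2^2 ≡ 4 (mod 47); 2^23 ≡ 1, so not a primitive root.
h = 3: 3^23 ≡ 1, 3^2 ≡ 9 (mod 47); 3^23 ≡ 1, so not a primitive root.
h = 4: 4^23 ≡ 1, 4^2 ≡ 16 (mod 47); 4^23 ≡ 1, so not a primitive root.
h = 5: 5^23 ≡ 46, 5^2 ≡ 25 (mod 47); none is 1, so 5 has order 46 and is a primitive root.
The smallest primitive root mod 47 is g = 5.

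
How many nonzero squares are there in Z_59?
For prime 59, there are (p-1)/2 = (59-1)/2 = 29 quadratic residues (excluding 0).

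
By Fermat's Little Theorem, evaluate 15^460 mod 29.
By Fermat: 15^{28} ≡ 1 (mod 29). 460 ≡ 12 (mod 28). So 15^{460} ≡ 15^{12} ≡ 25 (mod 29)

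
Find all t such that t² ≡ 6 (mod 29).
The square roots of 6 mod 29 are 8 and 21. Verify: 8² = 64 ≡ 6 (mod 29)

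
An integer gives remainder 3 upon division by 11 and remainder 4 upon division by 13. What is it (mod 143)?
M = 11 × 13 = 143. M₁ = 13, y₁ ≡ 6 (mod 11). M₂ = 11, y₂ ≡ 6 (mod 13). y = 3×13×6 + 4×11×6 ≡ 69 (mod 143). The smallest positive such number is 69.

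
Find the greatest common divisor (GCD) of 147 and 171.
3

Using the Euclidean algorithm:
147 = 0 × 171 + 147
171 = 1 × 147 + 24
147 = 6 × 24 + 3
24 = 8 × 3 + 0

GCD(147, 171) = 3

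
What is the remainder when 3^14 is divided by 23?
Using repeated squaring. 14 = 8 + 4 + 2 (binary 1110). Repeated squaring mod 23: 3^1 ≡ 3; 3^2 ≡ 3² = 9 ≡ 9; 3^4 ≡ 9² = 81 ≡ 12; 3^8 ≡ 12² = 144 ≡ 6. Multiply: 3^14 = 3^8 × 3^4 × 3^2 ≡ 6 × 12 × 9 (mod 23): 6 × 12 = 72 ≡ 3; 3 × 9 = 27 ≡ 4. So 3^14 ≡ 4 (mod 23).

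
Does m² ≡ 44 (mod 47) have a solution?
By Euler's criterion: 44^{23} ≡ 46 (mod 47). Since this equals -1 (≡ 46), 44 is not a QR.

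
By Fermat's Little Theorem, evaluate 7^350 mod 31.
By Fermat: 7^{30} ≡ 1 (mod 31). 350 ≡ 20 (mod 30). So 7^{350} ≡ 7^{20} ≡ 5 (mod 31)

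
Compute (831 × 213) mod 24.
3

(831 × 213) = 177003
177003 mod 24 = 3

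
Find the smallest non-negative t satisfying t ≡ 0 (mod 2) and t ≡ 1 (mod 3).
M = 2 × 3 = 6. M₁ = 3, y₁ ≡ 1 (mod 2). M₂ = 2, y₂ ≡ 2 (mod 3). t = 0×3×1 + 1×2×2 ≡ 4 (mod 6)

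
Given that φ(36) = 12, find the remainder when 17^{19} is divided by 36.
By Euler: 17^{12} ≡ 1 (mod 36) since gcd(17, 36) = 1. 19 = 1×12 + 7. So 17^{19} ≡ 17^{7} ≡ 17 (mod 36)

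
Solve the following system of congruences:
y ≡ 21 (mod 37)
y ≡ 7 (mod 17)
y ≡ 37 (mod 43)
2574

Using the Chinese Remainder Theorem:
M = product of moduli = 27047
For equation 1: M_1 = 731, 731 ≡ 28 (mod 37), inverse of 731 mod 37 is 4 (check: 28 × 4 = 112 ≡ 1 (mod 37))
For equation 2: M_2 = 1591, 1591 ≡ 10 (mod 17), inverse of 1591 mod 17 is 12 (check: 10 × 12 = 120 ≡ 1 (mod 17))
For equation 3: M_3 = 629, 629 ≡ 27 (mod 43), inverse of 629 mod 43 is 8 (check: 27 × 8 = 216 ≡ 1 (mod 43))
Combine: y ≡ Σ r_i×M_i×(M_i⁻¹ mod m_i) = 21×731×4 + 7×1591×12 + 37×629×8 = 61404 + 133644 + 186184 = 381232
381232 mod 27047 = 2574
y ≡ 2574 (mod 27047)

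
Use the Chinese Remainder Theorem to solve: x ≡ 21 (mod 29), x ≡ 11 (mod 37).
862

Using the Chinese Remainder Theorem:
M = product of moduli = 1073
For equation 1: M_1 = 37, 37 ≡ 8 (mod 29), inverse of 37 mod 29 is 11 (check: 8 × 11 = 88 ≡ 1 (mod 29))
For equation 2: M_2 = 29, 29 ≡ 29 (mod 37), inverse of 29 mod 37 is 23 (check: 29 × 23 = 667 ≡ 1 (mod 37))
Combine: x ≡ Σ r_i×M_i×(M_i⁻¹ mod m_i) = 21×37×11 + 11×29×23 = 8547 + 7337 = 15884
15884 mod 1073 = 862
x ≡ 862 (mod 1073)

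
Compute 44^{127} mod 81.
44

Using successive squaring:
Binary expansion of 127: 1111111
Powers of 44 mod 81 (each is the square of the previous):
  44^1 ≡ 44 (mod 81)
  44^2 ≡ 44² = 1936 ≡ 73 (mod 81)
  44^4 ≡ 73² = 5329 ≡ 64 (mod 81)
  44^8 ≡ 64² = 4096 ≡ 46 (mod 81)
  44^16 ≡ 46² = 2116 ≡ 10 (mod 81)
  44^32 ≡ 10² = 100 ≡ 19 (mod 81)
  44^64 ≡ 19² = 361 ≡ 37 (mod 81)
127 = 64 + 32 + 16 + 8 + 4 + 2 + 1, so 44^127 = 44^64 × 44^32 × 44^16 × 44^8 × 44^4 × 44^2 × 44^1 ≡ 37 × 19 × 10 × 46 × 64 × 73 × 44 (mod 81)
Multiplying step by step:
  37 × 19 = 703 ≡ 55 (mod 81)
  55 × 10 = 550 ≡ 64 (mod 81)
  64 × 46 = 2944 ≡ 28 (mod 81)
  28 × 64 = 1792 ≡ 10 (mod 81)
  10 × 73 = 730 ≡ 1 (mod 81)
  1 × 44 = 44 ≡ 44 (mod 81)
Result: 44^127 ≡ 44 (mod 81)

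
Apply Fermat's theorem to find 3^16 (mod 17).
By Fermat's Little Theorem, 3^{16} ≡ 1 (mod 17) since 17 is prime and gcd(3, 17) = 1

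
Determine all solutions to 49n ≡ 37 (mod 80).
53

Since gcd(49, 80) = 1 divides 37, a solution exists.
Multiply both sides by the inverse of 49 mod 80:
  49^(-1) mod 80 = 49
  x ≡ 49 × 37 ≡ 1813 ≡ 53 (mod 80)
Verification: 49 × 53 = 2597 = 32 × 80 + 37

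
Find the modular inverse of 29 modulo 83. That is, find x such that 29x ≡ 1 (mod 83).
63

Using Extended Euclidean Algorithm:
gcd(29, 83) = 1
Bezout coefficients: 29 × -20 + 83 × 7 = 1
So 29 × -20 ≡ 1 (mod 83)
The inverse is -20 mod 83 = 63
Verification: 29 × 63 = 1827 = 22 × 83 + 1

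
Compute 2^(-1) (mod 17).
9

Using Extended Euclidean Algorithm:
gcd(2, 17) = 1
Bezout coefficients: 2 × -8 + 17 × 1 = 1
So 2 × -8 ≡ 1 (mod 17)
The inverse is -8 mod 17 = 9
Verification: 2 × 9 = 18 = 1 × 17 + 1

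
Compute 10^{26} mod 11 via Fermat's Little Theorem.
1

By Fermat's Little Theorem, a^(p-1) ≡ 1 (mod p) for prime p and gcd(a, p) = 1
Here p = 11, so 10^10 ≡ 1 (mod 11)
We can reduce the exponent: 26 mod 10 = 6
So 10^26 ≡ 10^6 (mod 11)
Computing: 10^6 mod 11 = 1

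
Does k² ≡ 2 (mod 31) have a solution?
By Euler's criterion: 2^{15} ≡ 1 (mod 31). Since this equals 1, 2 is a QR.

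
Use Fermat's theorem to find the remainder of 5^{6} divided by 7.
1

By Fermat's Little Theorem, a^(p-1) ≡ 1 (mod p) for prime p and gcd(a, p) = 1
Here p = 7, so 5^6 ≡ 1 (mod 7)
We can reduce the exponent: 6 mod 6 = 0
So 5^6 ≡ 5^0 (mod 7)
Computing: 5^0 mod 7 = 1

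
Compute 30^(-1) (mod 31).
30

Using Extended Euclidean Algorithm:
gcd(30, 31) = 1
Bezout coefficients: 30 × -1 + 31 × 1 = 1
So 30 × -1 ≡ 1 (mod 31)
The inverse is -1 mod 31 = 30
Verification: 30 × 30 = 900 = 29 × 31 + 1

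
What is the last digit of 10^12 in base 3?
Using Fermat: 10^{2} ≡ 1 (mod 3). 12 ≡ 0 (mod 2). So 10^{12} ≡ 10^{0} ≡ 1 (mod 3)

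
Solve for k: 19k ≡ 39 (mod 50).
31

Since gcd(19, 50) = 1 divides 39, a solution exists.
Multiply both sides by the inverse of 19 mod 50:
  19^(-1) mod 50 = 29
  x ≡ 29 × 39 ≡ 1131 ≡ 31 (mod 50)
Verification: 19 × 31 = 589 = 11 × 50 + 39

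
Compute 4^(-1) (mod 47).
4^(-1) ≡ 12 (mod 47). Verification: 4 × 12 = 48 ≡ 1 (mod 47)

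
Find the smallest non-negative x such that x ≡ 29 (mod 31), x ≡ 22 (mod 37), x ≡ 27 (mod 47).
14785

Using the Chinese Remainder Theorem:
M = product of moduli = 53909
For equation 1: M_1 = 1739, 1739 ≡ 3 (mod 31), inverse of 1739 mod 31 is 21 (check: 3 × 21 = 63 ≡ 1 (mod 31))
For equation 2: M_2 = 1457, 1457 ≡ 14 (mod 37), inverse of 1457 mod 37 is 8 (check: 14 × 8 = 112 ≡ 1 (mod 37))
For equation 3: M_3 = 1147, 1147 ≡ 19 (mod 47), inverse of 1147 mod 47 is 5 (check: 19 × 5 = 95 ≡ 1 (mod 47))
Combine: x ≡ Σ r_i×M_i×(M_i⁻¹ mod m_i) = 29×1739×21 + 22×1457×8 + 27×1147×5 = 1059051 + 256432 + 154845 = 1470328
1470328 mod 53909 = 14785
x ≡ 14785 (mod 53909)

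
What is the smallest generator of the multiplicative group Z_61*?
p - 1 = 60 has prime divisors 2, 3, 5. h is a primitive root mod 61 iff h^(60/q) ≢ 1 (mod 61) for each such q.
h = 2: 2^30 ≡ 60, 2^20 ≡ 47, 2^12 ≡ 9 (mod 61); none is 1, so 2 has order 60 and is a primitive root.
The smallest primitive root mod 61 is g = 2.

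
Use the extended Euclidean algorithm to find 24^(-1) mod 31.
Extended GCD: 24(-9) + 31(7) = 1. So 24^(-1) ≡ 22 ≡ 22 (mod 31). Verify: 24 × 22 = 528 ≡ 1 (mod 31)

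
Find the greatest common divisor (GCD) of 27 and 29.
1

Using the Euclidean algorithm:
27 = 0 × 29 + 27
29 = 1 × 27 + 2
27 = 13 × 2 + 1
2 = 2 × 1 + 0

GCD(27, 29) = 1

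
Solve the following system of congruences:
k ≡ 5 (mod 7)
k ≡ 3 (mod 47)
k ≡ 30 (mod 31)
9826

Using the Chinese Remainder Theorem:
M = product of moduli = 10199
For equation 1: M_1 = 1457, 1457 ≡ 1 (mod 7), inverse of 1457 mod 7 is 1 (check: 1 × 1 = 1 ≡ 1 (mod 7))
For equation 2: M_2 = 217, 217 ≡ 29 (mod 47), inverse of 217 mod 47 is 13 (check: 29 × 13 = 377 ≡ 1 (mod 47))
For equation 3: M_3 = 329, 329 ≡ 19 (mod 31), inverse of 329 mod 31 is 18 (check: 19 × 18 = 342 ≡ 1 (mod 31))
Combine: k ≡ Σ r_i×M_i×(M_i⁻¹ mod m_i) = 5×1457×1 + 3×217×13 + 30×329×18 = 7285 + 8463 + 177660 = 193408
193408 mod 10199 = 9826
k ≡ 9826 (mod 10199)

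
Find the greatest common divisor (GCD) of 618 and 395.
1

Using the Euclidean algorithm:
618 = 1 × 395 + 223
395 = 1 × 223 + 172
223 = 1 × 172 + 51
172 = 3 × 51 + 19
51 = 2 × 19 + 13
19 = 1 × 13 + 6
13 = 2 × 6 + 1
6 = 6 × 1 + 0

GCD(618, 395) = 1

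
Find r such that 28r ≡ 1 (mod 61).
28^(-1) ≡ 24 (mod 61). Verification: 28 × 24 = 672 ≡ 1 (mod 61)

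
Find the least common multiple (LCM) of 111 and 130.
14430

First find GCD(111, 130) using the Euclidean algorithm:
111 = 0 × 130 + 111
130 = 1 × 111 + 19
111 = 5 × 19 + 16
19 = 1 × 16 + 3
16 = 5 × 3 + 1
3 = 3 × 1 + 0
GCD(111, 130) = 1

LCM formula: LCM(a, b) = (a × b) / GCD(a, b)
LCM(111, 130) = (111 × 130) / 1
LCM(111, 130) = 14430 / 1
LCM(111, 130) = 14430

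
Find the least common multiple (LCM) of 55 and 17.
935

First find GCD(55, 17) using the Euclidean algorithm:
55 = 3 × 17 + 4
17 = 4 × 4 + 1
4 = 4 × 1 + 0
GCD(55, 17) = 1

LCM formula: LCM(a, b) = (a × b) / GCD(a, b)
LCM(55, 17) = (55 × 17) / 1
LCM(55, 17) = 935 / 1
LCM(55, 17) = 935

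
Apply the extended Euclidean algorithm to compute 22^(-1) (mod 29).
Extended GCD: 22(4) + 29(-3) = 1. So 22^(-1) ≡ 4 ≡ 4 (mod 29). Verify: 22 × 4 = 88 ≡ 1 (mod 29)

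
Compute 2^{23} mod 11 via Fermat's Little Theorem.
8

By Fermat's Little Theorem, a^(p-1) ≡ 1 (mod p) for prime p and gcd(a, p) = 1
Here p = 11, so 2^10 ≡ 1 (mod 11)
We can reduce the exponent: 23 mod 10 = 3
So 2^23 ≡ 2^3 (mod 11)
Computing: 2^3 mod 11 = 8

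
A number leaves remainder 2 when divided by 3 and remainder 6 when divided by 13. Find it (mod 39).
M = 3 × 13 = 39. M₁ = 13, y₁ ≡ 1 (mod 3). M₂ = 3, y₂ ≡ 9 (mod 13). t = 2×13×1 + 6×3×9 ≡ 32 (mod 39)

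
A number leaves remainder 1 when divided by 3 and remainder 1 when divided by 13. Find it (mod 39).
M = 3 × 13 = 39. M₁ = 13, y₁ ≡ 1 (mod 3). M₂ = 3, y₂ ≡ 9 (mod 13). r = 1×13×1 + 1×3×9 ≡ 1 (mod 39)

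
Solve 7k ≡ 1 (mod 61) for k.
7^(-1) ≡ 35 (mod 61). Verification: 7 × 35 = 245 ≡ 1 (mod 61)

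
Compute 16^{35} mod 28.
4

Using successive squaring:
Binary expansion of 35: 100011
Powers of 16 mod 28 (each is the square of the previous):
  16^1 ≡ 16 (mod 28)
  16^2 ≡ 16² = 256 ≡ 4 (mod 28)
  16^4 ≡ 4² = 16 ≡ 16 (mod 28)
  16^8 ≡ 16² = 256 ≡ 4 (mod 28)
  16^16 ≡ 4² = 16 ≡ 16 (mod 28)
  16^32 ≡ 16² = 256 ≡ 4 (mod 28)
35 = 32 + 2 + 1, so 16^35 = 16^32 × 16^2 × 16^1 ≡ 4 × 4 × 16 (mod 28)
Multiplying step by step:
  4 × 4 = 16 ≡ 16 (mod 28)
  16 × 16 = 256 ≡ 4 (mod 28)
Result: 16^35 ≡ 4 (mod 28)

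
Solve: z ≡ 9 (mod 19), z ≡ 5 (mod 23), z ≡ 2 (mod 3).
M = 19 × 23 × 3 = 1311. M₁ = 69, y₁ ≡ 8 (mod 19). M₂ = 57, y₂ ≡ 21 (mod 23). M₃ = 437, y₃ ≡ 2 (mod 3). z = 9×69×8 + 5×57×21 + 2×437×2 ≡ 902 (mod 1311)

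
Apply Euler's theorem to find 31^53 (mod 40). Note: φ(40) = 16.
By Euler: 31^{16} ≡ 1 (mod 40) since gcd(31, 40) = 1. 53 = 3×16 + 5. So 31^{53} ≡ 31^{5} ≡ 31 (mod 40)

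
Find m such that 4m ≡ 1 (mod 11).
4^(-1) ≡ 3 (mod 11). Verification: 4 × 3 = 12 ≡ 1 (mod 11)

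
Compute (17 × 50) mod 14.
10

(17 × 50) = 850
850 mod 14 = 10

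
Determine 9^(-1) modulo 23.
9^(-1) ≡ 18 (mod 23). Verification: 9 × 18 = 162 ≡ 1 (mod 23)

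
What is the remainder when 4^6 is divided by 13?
6 = 4 + 2 (binary 110). Repeated squaring mod 13: 4^1 ≡ 4; 4^2 ≡ 4² = 16 ≡ 3; 4^4 ≡ 3² = 9 ≡ 9. Multiply: 4^6 = 4^4 × 4^2 ≡ 9 × 3 (mod 13): 9 × 3 = 27 ≡ 1. So 4^6 ≡ 1 (mod 13).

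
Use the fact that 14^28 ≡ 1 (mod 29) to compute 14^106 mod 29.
By Fermat: 14^{28} ≡ 1 (mod 29). 106 = 3×28 + 22. So 14^{106} ≡ 14^{22} ≡ 6 (mod 29)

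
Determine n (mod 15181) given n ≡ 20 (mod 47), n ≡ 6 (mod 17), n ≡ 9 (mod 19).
11770

Using the Chinese Remainder Theorem:
M = product of moduli = 15181
For equation 1: M_1 = 323, 323 ≡ 41 (mod 47), inverse of 323 mod 47 is 39 (check: 41 × 39 = 1599 ≡ 1 (mod 47))
For equation 2: M_2 = 893, 893 ≡ 9 (mod 17), inverse of 893 mod 17 is 2 (check: 9 × 2 = 18 ≡ 1 (mod 17))
For equation 3: M_3 = 799, 799 ≡ 1 (mod 19), inverse of 799 mod 19 is 1 (check: 1 × 1 = 1 ≡ 1 (mod 19))
Combine: n ≡ Σ r_i×M_i×(M_i⁻¹ mod m_i) = 20×323×39 + 6×893×2 + 9×799×1 = 251940 + 10716 + 7191 = 269847
269847 mod 15181 = 11770
n ≡ 11770 (mod 15181)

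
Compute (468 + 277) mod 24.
1

(468 + 277) = 745
745 mod 24 = 1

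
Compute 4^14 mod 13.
Using Fermat: 4^{12} ≡ 1 (mod 13). 14 ≡ 2 (mod 12). So 4^{14} ≡ 4^{2} ≡ 3 (mod 13)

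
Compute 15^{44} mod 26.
9

Using successive squaring:
Binary expansion of 44: 101100
Powers of 15 mod 26 (each is the square of the previous):
  15^1 ≡ 15 (mod 26)
  15^2 ≡ 15² = 225 ≡ 17 (mod 26)
  15^4 ≡ 17² = 289 ≡ 3 (mod 26)
  15^8 ≡ 3² = 9 ≡ 9 (mod 26)
  15^16 ≡ 9² = 81 ≡ 3 (mod 26)
  15^32 ≡ 3² = 9 ≡ 9 (mod 26)
44 = 32 + 8 + 4, so 15^44 = 15^32 × 15^8 × 15^4 ≡ 9 × 9 × 3 (mod 26)
Multiplying step by step:
  9 × 9 = 81 ≡ 3 (mod 26)
  3 × 3 = 9 ≡ 9 (mod 26)
Result: 15^44 ≡ 9 (mod 26)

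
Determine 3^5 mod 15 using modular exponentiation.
5 = 4 + 1 (binary 101). Repeated squaring mod 15: 3^1 ≡ 3; 3^2 ≡ 3² = 9 ≡ 9; 3^4 ≡ 9² = 81 ≡ 6. Multiply: 3^5 = 3^4 × 3^1 ≡ 6 × 3 (mod 15): 6 × 3 = 18 ≡ 3. So 3^5 ≡ 3 (mod 15).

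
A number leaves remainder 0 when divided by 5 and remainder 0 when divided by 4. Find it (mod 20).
M = 5 × 4 = 20. M₁ = 4, y₁ ≡ 4 (mod 5). M₂ = 5, y₂ ≡ 1 (mod 4). r = 0×4×4 + 0×5×1 ≡ 0 (mod 20)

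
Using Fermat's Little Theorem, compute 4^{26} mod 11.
4

By Fermat's Little Theorem, a^(p-1) ≡ 1 (mod p) for prime p and gcd(a, p) = 1
Here p = 11, so 4^10 ≡ 1 (mod 11)
We can reduce the exponent: 26 mod 10 = 6
So 4^26 ≡ 4^6 (mod 11)
Computing: 4^6 mod 11 = 4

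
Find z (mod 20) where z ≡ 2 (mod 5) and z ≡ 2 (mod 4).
M = 5 × 4 = 20. M₁ = 4, y₁ ≡ 4 (mod 5). M₂ = 5, y₂ ≡ 1 (mod 4). z = 2×4×4 + 2×5×1 ≡ 2 (mod 20)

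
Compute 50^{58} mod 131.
65

Using successive squaring:
Binary expansion of 58: 111010
Powers of 50 mod 131 (each is the square of the previous):
  50^1 ≡ 50 (mod 131)
  50^2 ≡ 50² = 2500 ≡ 11 (mod 131)
  50^4 ≡ 11² = 121 ≡ 121 (mod 131)
  50^8 ≡ 121² = 14641 ≡ 100 (mod 131)
  50^16 ≡ 100² = 10000 ≡ 44 (mod 131)
  50^32 ≡ 44² = 1936 ≡ 102 (mod 131)
58 = 32 + 16 + 8 + 2, so 50^58 = 50^32 × 50^16 × 50^8 × 50^2 ≡ 102 × 44 × 100 × 11 (mod 131)
Multiplying step by step:
  102 × 44 = 4488 ≡ 34 (mod 131)
  34 × 100 = 3400 ≡ 125 (mod 131)
  125 × 11 = 1375 ≡ 65 (mod 131)
Result: 50^58 ≡ 65 (mod 131)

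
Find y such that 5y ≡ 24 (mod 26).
10

Since gcd(5, 26) = 1 divides 24, a solution exists.
Multiply both sides by the inverse of 5 mod 26:
  5^(-1) mod 26 = 21
  x ≡ 21 × 24 ≡ 504 ≡ 10 (mod 26)
Verification: 5 × 10 = 50 = 1 × 26 + 24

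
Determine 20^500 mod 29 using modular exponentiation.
Using Fermat: 20^{28} ≡ 1 (mod 29). 500 ≡ 24 (mod 28). So 20^{500} ≡ 20^{24} ≡ 25 (mod 29)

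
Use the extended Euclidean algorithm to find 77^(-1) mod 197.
Extended GCD: 77(87) + 197(-34) = 1. So 77^(-1) ≡ 87 ≡ 87 (mod 197). Verify: 77 × 87 = 6699 ≡ 1 (mod 197)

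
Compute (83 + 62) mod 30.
25

(83 + 62) = 145
145 mod 30 = 25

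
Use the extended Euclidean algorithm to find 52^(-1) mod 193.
Extended GCD: 52(26) + 193(-7) = 1. So 52^(-1) ≡ 26 ≡ 26 (mod 193). Verify: 52 × 26 = 1352 ≡ 1 (mod 193)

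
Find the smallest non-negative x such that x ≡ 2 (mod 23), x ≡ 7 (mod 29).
94

Using the Chinese Remainder Theorem:
M = product of moduli = 667
For equation 1: M_1 = 29, 29 ≡ 6 (mod 23), inverse of 29 mod 23 is 4 (check: 6 × 4 = 24 ≡ 1 (mod 23))
For equation 2: M_2 = 23, 23 ≡ 23 (mod 29), inverse of 23 mod 29 is 24 (check: 23 × 24 = 552 ≡ 1 (mod 29))
Combine: x ≡ Σ r_i×M_i×(M_i⁻¹ mod m_i) = 2×29×4 + 7×23×24 = 232 + 3864 = 4096
4096 mod 667 = 94
x ≡ 94 (mod 667)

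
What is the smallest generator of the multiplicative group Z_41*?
p - 1 = 40 has prime divisors 2, 5. h is a primitive root mod 41 iff h^(40/q) ≢ 1 (mod 41) for each such q.
h = 2: 2^20 ≡ 1, 2^8 ≡ 10 (mod 41); 2^20 ≡ 1, so not a primitive root.
h = 3: 3^20 ≡ 40, 3^8 ≡ 1 (mod 41); 3^8 ≡ 1, so not a primitive root.
h = 4: 4^20 ≡ 1, 4^8 ≡ 18 (mod 41); 4^20 ≡ 1, so not a primitive root.
h = 5: 5^20 ≡ 1, 5^8 ≡ 18 (mod 41); 5^20 ≡ 1, so not a primitive root.
h = 6: 6^20 ≡ 40, 6^8 ≡ 10 (mod 41); none is 1, so 6 has order 40 and is a primitive root.
The smallest primitive root mod 41 is g = 6.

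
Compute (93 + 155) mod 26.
14

(93 + 155) = 248
248 mod 26 = 14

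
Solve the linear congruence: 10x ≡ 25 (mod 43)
24

Since gcd(10, 43) = 1 divides 25, a solution exists.
Multiply both sides by the inverse of 10 mod 43:
  10^(-1) mod 43 = 13
  x ≡ 13 × 25 ≡ 325 ≡ 24 (mod 43)
Verification: 10 × 24 = 240 = 5 × 43 + 25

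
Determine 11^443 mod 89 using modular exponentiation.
Using Fermat: 11^{88} ≡ 1 (mod 89). 443 ≡ 3 (mod 88). So 11^{443} ≡ 11^{3} ≡ 85 (mod 89)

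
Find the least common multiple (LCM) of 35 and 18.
630

First find GCD(35, 18) using the Euclidean algorithm:
35 = 1 × 18 + 17
18 = 1 × 17 + 1
17 = 17 × 1 + 0
GCD(35, 18) = 1

LCM formula: LCM(a, b) = (a × b) / GCD(a, b)
LCM(35, 18) = (35 × 18) / 1
LCM(35, 18) = 630 / 1
LCM(35, 18) = 630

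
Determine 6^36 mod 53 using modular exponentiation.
Using repeated squaring. 36 = 32 + 4 (binary 100100). Repeated squaring mod 53: 6^1 ≡ 6; 6^2 ≡ 6² = 36 ≡ 36; 6^4 ≡ 36² = 1296 ≡ 24; 6^8 ≡ 24² = 576 ≡ 46; 6^16 ≡ 46² = 2116 ≡ 49; 6^32 ≡ 49² = 2401 ≡ 16. Multiply: 6^36 = 6^32 × 6^4 ≡ 16 × 24 (mod 53): 16 × 24 = 384 ≡ 13. So 6^36 ≡ 13 (mod 53).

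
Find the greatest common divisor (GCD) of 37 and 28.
1

Using the Euclidean algorithm:
37 = 1 × 28 + 9
28 = 3 × 9 + 1
9 = 9 × 1 + 0

GCD(37, 28) = 1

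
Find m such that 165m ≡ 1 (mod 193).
165^(-1) ≡ 62 (mod 193). Verification: 165 × 62 = 10230 ≡ 1 (mod 193)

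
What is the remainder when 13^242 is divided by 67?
Using Fermat: 13^{66} ≡ 1 (mod 67). 242 ≡ 44 (mod 66). So 13^{242} ≡ 13^{44} ≡ 29 (mod 67)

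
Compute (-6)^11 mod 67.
Using repeated squaring. (-6) ≡ 61 (mod 67). 11 = 8 + 2 + 1 (binary 1011). Repeated squaring mod 67: 61^1 ≡ 61; 61^2 ≡ 61² = 3721 ≡ 36; 61^4 ≡ 36² = 1296 ≡ 23; 61^8 ≡ 23² = 529 ≡ 60. Multiply: (-6)^11 ≡ 61^8 × 61^2 × 61^1 ≡ 60 × 36 × 61 (mod 67): 60 × 36 = 2160 ≡ 16; 16 × 61 = 976 ≡ 38. So (-6)^11 ≡ 38 (mod 67).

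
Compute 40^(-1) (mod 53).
4

Using Extended Euclidean Algorithm:
gcd(40, 53) = 1
Bezout coefficients: 40 × 4 + 53 × -3 = 1
So 40 × 4 ≡ 1 (mod 53)
The inverse is 4 mod 53 = 4
Verification: 40 × 4 = 160 = 3 × 53 + 1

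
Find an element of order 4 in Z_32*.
7 has order 4 mod 32 since 7^{4} ≡ 1 (mod 32) and no smaller power works.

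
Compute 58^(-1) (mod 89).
58^(-1) ≡ 66 (mod 89). Verification: 58 × 66 = 3828 ≡ 1 (mod 89)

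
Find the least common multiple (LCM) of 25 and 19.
475

First find GCD(25, 19) using the Euclidean algorithm:
25 = 1 × 19 + 6
19 = 3 × 6 + 1
6 = 6 × 1 + 0
GCD(25, 19) = 1

LCM formula: LCM(a, b) = (a × b) / GCD(a, b)
LCM(25, 19) = (25 × 19) / 1
LCM(25, 19) = 475 / 1
LCM(25, 19) = 475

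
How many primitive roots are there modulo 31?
8

The number of primitive roots modulo p is φ(p-1) = φ(30)
φ(30) = 8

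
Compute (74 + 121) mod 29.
21

(74 + 121) = 195
195 mod 29 = 21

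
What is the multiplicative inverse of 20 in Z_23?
15

Using Extended Euclidean Algorithm:
gcd(20, 23) = 1
Bezout coefficients: 20 × -8 + 23 × 7 = 1
So 20 × -8 ≡ 1 (mod 23)
The inverse is -8 mod 23 = 15
Verification: 20 × 15 = 300 = 13 × 23 + 1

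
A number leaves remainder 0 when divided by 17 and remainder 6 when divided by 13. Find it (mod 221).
M = 17 × 13 = 221. M₁ = 13, y₁ ≡ 4 (mod 17). M₂ = 17, y₂ ≡ 10 (mod 13). y = 0×13×4 + 6×17×10 ≡ 136 (mod 221)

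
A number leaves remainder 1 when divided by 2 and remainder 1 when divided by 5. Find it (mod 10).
M = 2 × 5 = 10. M₁ = 5, y₁ ≡ 1 (mod 2). M₂ = 2, y₂ ≡ 3 (mod 5). t = 1×5×1 + 1×2×3 ≡ 1 (mod 10)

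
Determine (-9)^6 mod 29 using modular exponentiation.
(-9) ≡ 20 (mod 29). 6 = 4 + 2 (binary 110). Repeated squaring mod 29: 20^1 ≡ 20; 20^2 ≡ 20² = 400 ≡ 23; 20^4 ≡ 23² = 529 ≡ 7. Multiply: (-9)^6 ≡ 20^4 × 20^2 ≡ 7 × 23 (mod 29): 7 × 23 = 161 ≡ 16. So (-9)^6 ≡ 16 (mod 29).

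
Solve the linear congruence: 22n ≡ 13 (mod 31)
2

Since gcd(22, 31) = 1 divides 13, a solution exists.
Multiply both sides by the inverse of 22 mod 31:
  22^(-1) mod 31 = 24
  x ≡ 24 × 13 ≡ 312 ≡ 2 (mod 31)
Verification: 22 × 2 = 44 = 1 × 31 + 13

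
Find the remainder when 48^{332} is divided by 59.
By Fermat: 48^{58} ≡ 1 (mod 59). 332 = 5×58 + 42. So 48^{332} ≡ 48^{42} ≡ 5 (mod 59)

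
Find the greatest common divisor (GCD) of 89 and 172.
1

Using the Euclidean algorithm:
89 = 0 × 172 + 89
172 = 1 × 89 + 83
89 = 1 × 83 + 6
83 = 13 × 6 + 5
6 = 1 × 5 + 1
5 = 5 × 1 + 0

GCD(89, 172) = 1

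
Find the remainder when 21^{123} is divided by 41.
By Fermat: 21^{40} ≡ 1 (mod 41). 123 = 3×40 + 3. So 21^{123} ≡ 21^{3} ≡ 36 (mod 41)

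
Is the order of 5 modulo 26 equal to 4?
Yes, ord_26(5) = 4.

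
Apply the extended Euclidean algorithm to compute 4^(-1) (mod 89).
Extended GCD: 4(-22) + 89(1) = 1. So 4^(-1) ≡ 67 ≡ 67 (mod 89). Verify: 4 × 67 = 268 ≡ 1 (mod 89)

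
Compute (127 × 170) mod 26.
10

(127 × 170) = 21590
21590 mod 26 = 10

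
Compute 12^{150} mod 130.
14

Using successive squaring:
Binary expansion of 150: 10010110
Powers of 12 mod 130 (each is the square of the previous):
  12^1 ≡ 12 (mod 130)
  12^2 ≡ 12² = 144 ≡ 14 (mod 130)
  12^4 ≡ 14² = 196 ≡ 66 (mod 130)
  12^8 ≡ 66² = 4356 ≡ 66 (mod 130)
  12^16 ≡ 66² = 4356 ≡ 66 (mod 130)
  12^32 ≡ 66² = 4356 ≡ 66 (mod 130)
  12^64 ≡ 66² = 4356 ≡ 66 (mod 130)
  12^128 ≡ 66² = 4356 ≡ 66 (mod 130)
150 = 128 + 16 + 4 + 2, so 12^150 = 12^128 × 12^16 × 12^4 × 12^2 ≡ 66 × 66 × 66 × 14 (mod 130)
Multiplying step by step:
  66 × 66 = 4356 ≡ 66 (mod 130)
  66 × 66 = 4356 ≡ 66 (mod 130)
  66 × 14 = 924 ≡ 14 (mod 130)
Result: 12^150 ≡ 14 (mod 130)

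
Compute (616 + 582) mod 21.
1

(616 + 582) = 1198
1198 mod 21 = 1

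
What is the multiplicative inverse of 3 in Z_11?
3^(-1) ≡ 4 (mod 11). Verification: 3 × 4 = 12 ≡ 1 (mod 11)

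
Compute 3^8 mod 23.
8 = 8 (binary 1000). Repeated squaring mod 23: 3^1 ≡ 3; 3^2 ≡ 3² = 9 ≡ 9; 3^4 ≡ 9² = 81 ≡ 12; 3^8 ≡ 12² = 144 ≡ 6. So 3^8 ≡ 6 (mod 23).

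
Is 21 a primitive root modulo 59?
No

To verify, check if 21^(58/q) ≢ 1 (mod 59) for each prime divisor q of 58
Divisors of 58 = 58: [1, 2, 29, 58]
  21^(58/2) = 21^29 ≡ 1 (mod 59)
  21^(58/29) = 21^2 ≡ 28 (mod 59)
Conclusion: 21 is not a primitive root modulo 59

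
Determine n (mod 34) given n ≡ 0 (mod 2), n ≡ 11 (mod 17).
28

Using the Chinese Remainder Theorem:
M = product of moduli = 34
For equation 1: M_1 = 17, 17 ≡ 1 (mod 2), inverse of 17 mod 2 is 1 (check: 1 × 1 = 1 ≡ 1 (mod 2))
For equation 2: M_2 = 2, 2 ≡ 2 (mod 17), inverse of 2 mod 17 is 9 (check: 2 × 9 = 18 ≡ 1 (mod 17))
Combine: n ≡ Σ r_i×M_i×(M_i⁻¹ mod m_i) = 0×17×1 + 11×2×9 = 0 + 198 = 198
198 mod 34 = 28
n ≡ 28 (mod 34)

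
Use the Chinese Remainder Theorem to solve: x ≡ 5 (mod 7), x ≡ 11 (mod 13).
M = 7 × 13 = 91. M₁ = 13, y₁ ≡ 6 (mod 7). M₂ = 7, y₂ ≡ 2 (mod 13). x = 5×13×6 + 11×7×2 ≡ 89 (mod 91)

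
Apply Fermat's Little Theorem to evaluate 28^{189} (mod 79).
15

By Fermat's Little Theorem, a^(p-1) ≡ 1 (mod p) for prime p and gcd(a, p) = 1
Here p = 79, so 28^78 ≡ 1 (mod 79)
We can reduce the exponent: 189 mod 78 = 33
So 28^189 ≡ 28^33 (mod 79)
Computing: 28^33 mod 79 = 15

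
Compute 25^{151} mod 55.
25

Using successive squaring:
Binary expansion of 151: 10010111
Powers of 25 mod 55 (each is the square of the previous):
  25^1 ≡ 25 (mod 55)
  25^2 ≡ 25² = 625 ≡ 20 (mod 55)
  25^4 ≡ 20² = 400 ≡ 15 (mod 55)
  25^8 ≡ 15² = 225 ≡ 5 (mod 55)
  25^16 ≡ 5² = 25 ≡ 25 (mod 55)
  25^32 ≡ 25² = 625 ≡ 20 (mod 55)
  25^64 ≡ 20² = 400 ≡ 15 (mod 55)
  25^128 ≡ 15² = 225 ≡ 5 (mod 55)
151 = 128 + 16 + 4 + 2 + 1, so 25^151 = 25^128 × 25^16 × 25^4 × 25^2 × 25^1 ≡ 5 × 25 × 15 × 20 × 25 (mod 55)
Multiplying step by step:
  5 × 25 = 125 ≡ 15 (mod 55)
  15 × 15 = 225 ≡ 5 (mod 55)
  5 × 20 = 100 ≡ 45 (mod 55)
  45 × 25 = 1125 ≡ 25 (mod 55)
Result: 25^151 ≡ 25 (mod 55)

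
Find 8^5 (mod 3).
8 ≡ 2 (mod 3). 5 = 4 + 1 (binary 101). Repeated squaring mod 3: 2^1 ≡ 2; 2^2 ≡ 2² = 4 ≡ 1; 2^4 ≡ 1² = 1 ≡ 1. Multiply: 8^5 ≡ 2^4 × 2^1 ≡ 1 × 2 (mod 3): 1 × 2 = 2 ≡ 2. So 8^5 ≡ 2 (mod 3).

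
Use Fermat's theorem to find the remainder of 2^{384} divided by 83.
17

By Fermat's Little Theorem, a^(p-1) ≡ 1 (mod p) for prime p and gcd(a, p) = 1
Here p = 83, so 2^82 ≡ 1 (mod 83)
We can reduce the exponent: 384 mod 82 = 56
So 2^384 ≡ 2^56 (mod 83)
Computing: 2^56 mod 83 = 17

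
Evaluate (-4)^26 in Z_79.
Using repeated squaring. (-4) ≡ 75 (mod 79). 26 = 16 + 8 + 2 (binary 11010). Repeated squaring mod 79: 75^1 ≡ 75; 75^2 ≡ 75² = 5625 ≡ 16; 75^4 ≡ 16² = 256 ≡ 19; 75^8 ≡ 19² = 361 ≡ 45; 75^16 ≡ 45² = 2025 ≡ 50. Multiply: (-4)^26 ≡ 75^16 × 75^8 × 75^2 ≡ 50 × 45 × 16 (mod 79): 50 × 45 = 2250 ≡ 38; 38 × 16 = 608 ≡ 55. So (-4)^26 ≡ 55 (mod 79).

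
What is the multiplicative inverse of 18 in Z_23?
9

Using Extended Euclidean Algorithm:
gcd(18, 23) = 1
Bezout coefficients: 18 × 9 + 23 × -7 = 1
So 18 × 9 ≡ 1 (mod 23)
The inverse is 9 mod 23 = 9
Verification: 18 × 9 = 162 = 7 × 23 + 1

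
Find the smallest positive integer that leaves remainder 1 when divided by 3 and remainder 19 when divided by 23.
M = 3 × 23 = 69. M₁ = 23, y₁ ≡ 2 (mod 3). M₂ = 3, y₂ ≡ 8 (mod 23). m = 1×23×2 + 19×3×8 ≡ 19 (mod 69). The smallest positive such number is 19.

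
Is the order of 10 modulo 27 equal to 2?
No, the actual order is 3, not 2.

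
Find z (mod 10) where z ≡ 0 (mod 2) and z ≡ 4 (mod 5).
M = 2 × 5 = 10. M₁ = 5, y₁ ≡ 1 (mod 2). M₂ = 2, y₂ ≡ 3 (mod 5). z = 0×5×1 + 4×2×3 ≡ 4 (mod 10)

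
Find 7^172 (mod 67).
Using Fermat: 7^{66} ≡ 1 (mod 67). 172 ≡ 40 (mod 66). So 7^{172} ≡ 7^{40} ≡ 21 (mod 67)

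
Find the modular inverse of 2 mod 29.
2^(-1) ≡ 15 (mod 29). Verification: 2 × 15 = 30 ≡ 1 (mod 29)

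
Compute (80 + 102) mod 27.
20

(80 + 102) = 182
182 mod 27 = 20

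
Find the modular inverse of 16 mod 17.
16^(-1) ≡ 16 (mod 17). Verification: 16 × 16 = 256 ≡ 1 (mod 17)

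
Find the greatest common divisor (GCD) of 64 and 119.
1

Using the Euclidean algorithm:
64 = 0 × 119 + 64
119 = 1 × 64 + 55
64 = 1 × 55 + 9
55 = 6 × 9 + 1
9 = 9 × 1 + 0

GCD(64, 119) = 1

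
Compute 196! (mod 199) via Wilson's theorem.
(198)! = (196)! × (197) × (198) ≡ -1 (mod 199). So (196)! ≡ -1 × [(198)(197)]^(-1) ≡ 99 (mod 199)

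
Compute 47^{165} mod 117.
8

Using successive squaring:
Binary expansion of 165: 10100101
Powers of 47 mod 117 (each is the square of the previous):
  47^1 ≡ 47 (mod 117)
  47^2 ≡ 47² = 2209 ≡ 103 (mod 117)
  47^4 ≡ 103² = 10609 ≡ 79 (mod 117)
  47^8 ≡ 79² = 6241 ≡ 40 (mod 117)
  47^16 ≡ 40² = 1600 ≡ 79 (mod 117)
  47^32 ≡ 79² = 6241 ≡ 40 (mod 117)
  47^64 ≡ 40² = 1600 ≡ 79 (mod 117)
  47^128 ≡ 79² = 6241 ≡ 40 (mod 117)
165 = 128 + 32 + 4 + 1, so 47^165 = 47^128 × 47^32 × 47^4 × 47^1 ≡ 40 × 40 × 79 × 47 (mod 117)
Multiplying step by step:
  40 × 40 = 1600 ≡ 79 (mod 117)
  79 × 79 = 6241 ≡ 40 (mod 117)
  40 × 47 = 1880 ≡ 8 (mod 117)
Result: 47^165 ≡ 8 (mod 117)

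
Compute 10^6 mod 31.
6 = 4 + 2 (binary 110). Repeated squaring mod 31: 10^1 ≡ 10; 10^2 ≡ 10² = 100 ≡ 7; 10^4 ≡ 7² = 49 ≡ 18. Multiply: 10^6 = 10^4 × 10^2 ≡ 18 × 7 (mod 31): 18 × 7 = 126 ≡ 2. So 10^6 ≡ 2 (mod 31).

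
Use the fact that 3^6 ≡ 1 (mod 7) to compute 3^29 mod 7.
By Fermat: 3^{6} ≡ 1 (mod 7). 29 = 4×6 + 5. So 3^{29} ≡ 3^{5} ≡ 5 (mod 7)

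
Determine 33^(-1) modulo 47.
33^(-1) ≡ 10 (mod 47). Verification: 33 × 10 = 330 ≡ 1 (mod 47)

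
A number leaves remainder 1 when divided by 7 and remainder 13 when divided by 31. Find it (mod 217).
M = 7 × 31 = 217. M₁ = 31, y₁ ≡ 5 (mod 7). M₂ = 7, y₂ ≡ 9 (mod 31). m = 1×31×5 + 13×7×9 ≡ 106 (mod 217)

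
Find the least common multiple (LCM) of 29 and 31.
899

First find GCD(29, 31) using the Euclidean algorithm:
29 = 0 × 31 + 29
31 = 1 × 29 + 2
29 = 14 × 2 + 1
2 = 2 × 1 + 0
GCD(29, 31) = 1

LCM formula: LCM(a, b) = (a × b) / GCD(a, b)
LCM(29, 31) = (29 × 31) / 1
LCM(29, 31) = 899 / 1
LCM(29, 31) = 899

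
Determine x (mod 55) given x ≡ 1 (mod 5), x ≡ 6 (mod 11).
6

Using the Chinese Remainder Theorem:
M = product of moduli = 55
For equation 1: M_1 = 11, 11 ≡ 1 (mod 5), inverse of 11 mod 5 is 1 (check: 1 × 1 = 1 ≡ 1 (mod 5))
For equation 2: M_2 = 5, 5 ≡ 5 (mod 11), inverse of 5 mod 11 is 9 (check: 5 × 9 = 45 ≡ 1 (mod 11))
Combine: x ≡ Σ r_i×M_i×(M_i⁻¹ mod m_i) = 1×11×1 + 6×5×9 = 11 + 270 = 281
281 mod 55 = 6
x ≡ 6 (mod 55)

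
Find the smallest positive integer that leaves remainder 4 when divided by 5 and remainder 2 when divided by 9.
M = 5 × 9 = 45. M₁ = 9, y₁ ≡ 4 (mod 5). M₂ = 5, y₂ ≡ 2 (mod 9). m = 4×9×4 + 2×5×2 ≡ 29 (mod 45). The smallest positive such number is 29.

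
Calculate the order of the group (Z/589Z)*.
540

Prime factorization: 589 = 19 × 31
Using the formula φ(n) = n × Π(1 - 1/p) for each prime factor p:
φ(589) = 589 × (1 - 1/19) × (1 - 1/31)
φ(589) = 540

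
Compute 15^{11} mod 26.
7

Using successive squaring:
Binary expansion of 11: 1011
Powers of 15 mod 26 (each is the square of the previous):
  15^1 ≡ 15 (mod 26)
  15^2 ≡ 15² = 225 ≡ 17 (mod 26)
  15^4 ≡ 17² = 289 ≡ 3 (mod 26)
  15^8 ≡ 3² = 9 ≡ 9 (mod 26)
11 = 8 + 2 + 1, so 15^11 = 15^8 × 15^2 × 15^1 ≡ 9 × 17 × 15 (mod 26)
Multiplying step by step:
  9 × 17 = 153 ≡ 23 (mod 26)
  23 × 15 = 345 ≡ 7 (mod 26)
Result: 15^11 ≡ 7 (mod 26)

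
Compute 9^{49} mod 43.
36

Using successive squaring:
Binary expansion of 49: 110001
Powers of 9 mod 43 (each is the square of the previous):
  9^1 ≡ 9 (mod 43)
  9^2 ≡ 9² = 81 ≡ 38 (mod 43)
  9^4 ≡ 38² = 1444 ≡ 25 (mod 43)
  9^8 ≡ 25² = 625 ≡ 23 (mod 43)
  9^16 ≡ 23² = 529 ≡ 13 (mod 43)
  9^32 ≡ 13² = 169 ≡ 40 (mod 43)
49 = 32 + 16 + 1, so 9^49 = 9^32 × 9^16 × 9^1 ≡ 40 × 13 × 9 (mod 43)
Multiplying step by step:
  40 × 13 = 520 ≡ 4 (mod 43)
  4 × 9 = 36 ≡ 36 (mod 43)
Result: 9^49 ≡ 36 (mod 43)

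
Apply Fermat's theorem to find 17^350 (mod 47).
By Fermat: 17^{46} ≡ 1 (mod 47). 350 ≡ 28 (mod 46). So 17^{350} ≡ 17^{28} ≡ 34 (mod 47)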